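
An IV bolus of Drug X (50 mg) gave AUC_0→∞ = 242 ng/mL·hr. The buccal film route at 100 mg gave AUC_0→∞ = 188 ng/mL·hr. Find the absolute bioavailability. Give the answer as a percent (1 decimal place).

F = 38.8%

F = (AUC_ev / D_ev) / (AUC_iv / D_iv)
  = (188/100) / (242/50)
  = 1.88 / 4.84 = 0.3884
  = 38.84%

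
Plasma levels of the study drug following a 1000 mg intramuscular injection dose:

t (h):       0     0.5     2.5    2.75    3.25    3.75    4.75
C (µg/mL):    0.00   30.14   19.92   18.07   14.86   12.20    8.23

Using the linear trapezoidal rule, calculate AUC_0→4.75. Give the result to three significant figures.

Trapezoidal AUC_0→4.75:
  [0→0.5]: (0.00+30.14)/2 × 0.5 = 7.535
  [0.5→2.5]: (30.14+19.92)/2 × 2 = 50.06
  [2.5→2.75]: (19.92+18.07)/2 × 0.25 = 4.74875
  [2.75→3.25]: (18.07+14.86)/2 × 0.5 = 8.2325
  [3.25→3.75]: (14.86+12.20)/2 × 0.5 = 6.765
  [3.75→4.75]: (12.20+8.23)/2 × 1 = 10.215
  Sum = 87.55625 µg/mL·h

AUC = 87.6 µg/mL·h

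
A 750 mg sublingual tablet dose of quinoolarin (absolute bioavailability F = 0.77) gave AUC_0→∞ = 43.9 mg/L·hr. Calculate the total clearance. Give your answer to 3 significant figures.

CL = 13.2 L/hr

CL = F × Dose / AUC_0→∞
   = 0.77 × 750 / 43.9 = 13.1549 L/hr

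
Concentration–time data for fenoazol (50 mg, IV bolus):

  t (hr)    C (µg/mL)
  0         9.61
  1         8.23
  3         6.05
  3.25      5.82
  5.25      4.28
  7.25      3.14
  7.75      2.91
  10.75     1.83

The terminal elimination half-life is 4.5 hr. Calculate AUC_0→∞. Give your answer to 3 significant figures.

AUC = 62.7 µg/mL·hr

Trapezoidal AUC_0→10.75:
  [0→1]: (9.61+8.23)/2 × 1 = 8.92
  [1→3]: (8.23+6.05)/2 × 2 = 14.28
  [3→3.25]: (6.05+5.82)/2 × 0.25 = 1.48375
  [3.25→5.25]: (5.82+4.28)/2 × 2 = 10.1
  [5.25→7.25]: (4.28+3.14)/2 × 2 = 7.42
  [7.25→7.75]: (3.14+2.91)/2 × 0.5 = 1.5125
  [7.75→10.75]: (2.91+1.83)/2 × 3 = 7.11
  Sum = 50.82625 µg/mL·hr
k_e = ln2 / t½ = 0.693147 / 4.5 = 0.1540 hr^-1
Extrapolated tail: C_last / k_e = 1.83 / 0.154 = 11.883
AUC_0→∞ = 50.82625 + 11.883 = 62.70925 µg/mL·hr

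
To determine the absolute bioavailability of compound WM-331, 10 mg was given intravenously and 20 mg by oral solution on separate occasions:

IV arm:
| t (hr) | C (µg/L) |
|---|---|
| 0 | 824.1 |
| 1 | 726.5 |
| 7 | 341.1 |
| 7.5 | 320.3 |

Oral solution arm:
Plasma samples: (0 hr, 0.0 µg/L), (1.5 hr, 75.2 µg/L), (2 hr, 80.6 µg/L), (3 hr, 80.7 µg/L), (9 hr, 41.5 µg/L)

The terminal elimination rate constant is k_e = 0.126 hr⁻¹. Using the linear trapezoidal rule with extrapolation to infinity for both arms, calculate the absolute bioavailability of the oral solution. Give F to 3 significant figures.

Trapezoidal AUC_0→7.5 (IV):
  [0→1]: (824.1+726.5)/2 × 1 = 775.3
  [1→7]: (726.5+341.1)/2 × 6 = 3202.8
  [7→7.5]: (341.1+320.3)/2 × 0.5 = 165.35
  Sum = 4143.45 µg/L·hr
IV tail: 320.3/0.126 = 2542.063; AUC_iv,0→∞ = 4143.45 + 2542.063 = 6685.513 µg/L·hr
Trapezoidal AUC_0→9 (oral solution):
  [0→1.5]: (0.0+75.2)/2 × 1.5 = 56.4
  [1.5→2]: (75.2+80.6)/2 × 0.5 = 38.95
  [2→3]: (80.6+80.7)/2 × 1 = 80.65
  [3→9]: (80.7+41.5)/2 × 6 = 366.6
  Sum = 542.6 µg/L·hr
oral solution tail: 41.5/0.126 = 329.365; AUC_ev,0→∞ = 542.6 + 329.365 = 871.965 µg/L·hr
F = (AUC_ev/D_ev)/(AUC_iv/D_iv) = (871.965/20)/(6685.513/10) = 43.59825/668.5513 = 0.0652

F = 0.0652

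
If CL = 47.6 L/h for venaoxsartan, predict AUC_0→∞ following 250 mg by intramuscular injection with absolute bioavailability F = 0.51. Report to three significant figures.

AUC = 2.68 mg/L·h

AUC_0→∞ = F × Dose / CL
        = 0.51 × 250 / 47.6 = 2.67857 mg/L·h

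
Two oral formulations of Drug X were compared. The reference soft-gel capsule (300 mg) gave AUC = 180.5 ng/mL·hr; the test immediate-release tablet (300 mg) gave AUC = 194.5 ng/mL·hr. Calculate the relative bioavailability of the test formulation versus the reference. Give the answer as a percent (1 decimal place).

F_rel = (AUC_test/D_test) / (AUC_ref/D_ref)
      = (194.5/300) / (180.5/300)
      = 0.648333 / 0.601667 = 1.0776 = 107.76%

F_rel = 107.8%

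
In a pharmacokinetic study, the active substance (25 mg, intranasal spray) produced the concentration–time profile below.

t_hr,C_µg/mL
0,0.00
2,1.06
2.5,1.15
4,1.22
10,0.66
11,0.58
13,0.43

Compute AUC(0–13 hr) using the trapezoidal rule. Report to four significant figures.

AUC = 10.66 µg/mL·hr

Trapezoidal AUC_0→13:
  [0→2]: (0.00+1.06)/2 × 2 = 1.06
  [2→2.5]: (1.06+1.15)/2 × 0.5 = 0.5525
  [2.5→4]: (1.15+1.22)/2 × 1.5 = 1.7775
  [4→10]: (1.22+0.66)/2 × 6 = 5.64
  [10→11]: (0.66+0.58)/2 × 1 = 0.62
  [11→13]: (0.58+0.43)/2 × 2 = 1.01
  Sum = 10.66 µg/mL·hr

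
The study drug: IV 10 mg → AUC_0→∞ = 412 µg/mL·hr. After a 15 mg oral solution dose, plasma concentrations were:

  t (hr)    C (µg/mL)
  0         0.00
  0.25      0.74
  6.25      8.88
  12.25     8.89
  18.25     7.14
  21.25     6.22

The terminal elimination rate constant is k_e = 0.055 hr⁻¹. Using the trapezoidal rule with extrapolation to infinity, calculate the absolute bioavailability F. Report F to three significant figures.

F = 0.426

Trapezoidal AUC_0→21.25 (oral solution):
  [0→0.25]: (0.00+0.74)/2 × 0.25 = 0.0925
  [0.25→6.25]: (0.74+8.88)/2 × 6 = 28.86
  [6.25→12.25]: (8.88+8.89)/2 × 6 = 53.31
  [12.25→18.25]: (8.89+7.14)/2 × 6 = 48.09
  [18.25→21.25]: (7.14+6.22)/2 × 3 = 20.04
  Sum = 150.3925 µg/mL·hr
Tail: C_last/k_e = 6.22/0.055 = 113.091
AUC_0→∞ (oral solution) = 150.3925 + 113.091 = 263.4835 µg/mL·hr
F = (AUC_ev/D_ev)/(AUC_iv/D_iv) = (263.4835/15)/(412/10) = 17.5656/41.2 = 0.4263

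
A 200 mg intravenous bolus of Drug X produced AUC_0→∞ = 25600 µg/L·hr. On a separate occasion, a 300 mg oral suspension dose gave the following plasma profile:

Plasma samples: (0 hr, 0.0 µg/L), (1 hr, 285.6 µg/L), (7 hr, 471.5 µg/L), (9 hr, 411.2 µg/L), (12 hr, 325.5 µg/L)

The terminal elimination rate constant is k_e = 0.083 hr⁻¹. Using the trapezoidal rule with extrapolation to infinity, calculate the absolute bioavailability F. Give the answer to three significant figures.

F = 0.217

Trapezoidal AUC_0→12 (oral suspension):
  [0→1]: (0.0+285.6)/2 × 1 = 142.8
  [1→7]: (285.6+471.5)/2 × 6 = 2271.3
  [7→9]: (471.5+411.2)/2 × 2 = 882.7
  [9→12]: (411.2+325.5)/2 × 3 = 1105.05
  Sum = 4401.85 µg/L·hr
Tail: C_last/k_e = 325.5/0.083 = 3921.687
AUC_0→∞ (oral suspension) = 4401.85 + 3921.687 = 8323.537 µg/L·hr
F = (AUC_ev/D_ev)/(AUC_iv/D_iv) = (8323.537/300)/(25600/200) = 27.7451/128 = 0.2168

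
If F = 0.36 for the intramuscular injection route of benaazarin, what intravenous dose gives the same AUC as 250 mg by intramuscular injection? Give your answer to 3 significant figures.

Systemic exposure from an extravascular dose = F × D_ev, so the equivalent IV dose is F × D_ev.
D_iv = F × D_ev = 0.36 × 250 = 90 mg

D_iv = 90.0 mg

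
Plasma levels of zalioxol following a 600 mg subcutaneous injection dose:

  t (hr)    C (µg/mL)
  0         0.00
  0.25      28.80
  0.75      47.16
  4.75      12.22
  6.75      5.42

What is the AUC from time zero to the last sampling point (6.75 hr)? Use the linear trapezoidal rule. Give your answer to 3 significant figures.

Trapezoidal AUC_0→6.75:
  [0→0.25]: (0.00+28.80)/2 × 0.25 = 3.6
  [0.25→0.75]: (28.80+47.16)/2 × 0.5 = 18.99
  [0.75→4.75]: (47.16+12.22)/2 × 4 = 118.76
  [4.75→6.75]: (12.22+5.42)/2 × 2 = 17.64
  Sum = 158.99 µg/mL·hr

AUC = 159 µg/mL·hr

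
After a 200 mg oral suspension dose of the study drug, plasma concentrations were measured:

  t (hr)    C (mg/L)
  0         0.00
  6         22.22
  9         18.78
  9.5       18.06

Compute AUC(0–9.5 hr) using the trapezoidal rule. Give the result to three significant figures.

AUC = 137 mg/L·hr

Trapezoidal AUC_0→9.5:
  [0→6]: (0.00+22.22)/2 × 6 = 66.66
  [6→9]: (22.22+18.78)/2 × 3 = 61.5
  [9→9.5]: (18.78+18.06)/2 × 0.5 = 9.21
  Sum = 137.37 mg/L·hr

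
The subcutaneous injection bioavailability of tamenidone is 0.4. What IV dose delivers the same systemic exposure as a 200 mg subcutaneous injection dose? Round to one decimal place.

D_iv = 80.0 mg

Systemic exposure from an extravascular dose = F × D_ev, so the equivalent IV dose is F × D_ev.
D_iv = F × D_ev = 0.4 × 200 = 80 mg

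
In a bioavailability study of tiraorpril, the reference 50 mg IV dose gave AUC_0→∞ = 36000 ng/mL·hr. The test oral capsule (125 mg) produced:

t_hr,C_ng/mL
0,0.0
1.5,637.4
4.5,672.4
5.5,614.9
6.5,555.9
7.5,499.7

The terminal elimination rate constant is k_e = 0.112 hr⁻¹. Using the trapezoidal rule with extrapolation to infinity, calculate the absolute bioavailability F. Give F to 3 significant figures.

Trapezoidal AUC_0→7.5 (oral capsule):
  [0→1.5]: (0.0+637.4)/2 × 1.5 = 478.05
  [1.5→4.5]: (637.4+672.4)/2 × 3 = 1964.7
  [4.5→5.5]: (672.4+614.9)/2 × 1 = 643.65
  [5.5→6.5]: (614.9+555.9)/2 × 1 = 585.4
  [6.5→7.5]: (555.9+499.7)/2 × 1 = 527.8
  Sum = 4199.6 ng/mL·hr
Tail: C_last/k_e = 499.7/0.112 = 4461.607
AUC_0→∞ (oral capsule) = 4199.6 + 4461.607 = 8661.207 ng/mL·hr
F = (AUC_ev/D_ev)/(AUC_iv/D_iv) = (8661.207/125)/(36000/50) = 69.289656/720 = 0.0962

F = 0.0962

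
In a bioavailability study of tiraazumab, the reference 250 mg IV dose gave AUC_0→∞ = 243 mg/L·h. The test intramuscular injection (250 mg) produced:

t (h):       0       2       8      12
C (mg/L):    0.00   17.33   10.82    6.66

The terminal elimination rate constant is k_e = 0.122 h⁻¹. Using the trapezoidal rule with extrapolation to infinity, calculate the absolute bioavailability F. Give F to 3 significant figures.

F = 0.787

Trapezoidal AUC_0→12 (intramuscular injection):
  [0→2]: (0.00+17.33)/2 × 2 = 17.33
  [2→8]: (17.33+10.82)/2 × 6 = 84.45
  [8→12]: (10.82+6.66)/2 × 4 = 34.96
  Sum = 136.74 mg/L·h
Tail: C_last/k_e = 6.66/0.122 = 54.590
AUC_0→∞ (intramuscular injection) = 136.74 + 54.590 = 191.33 mg/L·h
F = (AUC_ev/D_ev)/(AUC_iv/D_iv) = (191.33/250)/(243/250) = 0.76532/0.972 = 0.7874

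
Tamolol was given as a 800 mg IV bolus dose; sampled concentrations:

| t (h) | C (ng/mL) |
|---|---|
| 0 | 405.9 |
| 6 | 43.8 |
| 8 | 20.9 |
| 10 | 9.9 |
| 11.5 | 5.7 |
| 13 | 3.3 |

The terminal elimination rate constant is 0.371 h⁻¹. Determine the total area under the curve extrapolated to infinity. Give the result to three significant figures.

AUC = 1470 ng/mL·h

Trapezoidal AUC_0→13:
  [0→6]: (405.9+43.8)/2 × 6 = 1349.1
  [6→8]: (43.8+20.9)/2 × 2 = 64.7
  [8→10]: (20.9+9.9)/2 × 2 = 30.8
  [10→11.5]: (9.9+5.7)/2 × 1.5 = 11.7
  [11.5→13]: (5.7+3.3)/2 × 1.5 = 6.75
  Sum = 1463.05 ng/mL·h
Extrapolated tail: C_last / k_e = 3.3 / 0.371 = 8.895
AUC_0→∞ = 1463.05 + 8.895 = 1471.945 ng/mL·h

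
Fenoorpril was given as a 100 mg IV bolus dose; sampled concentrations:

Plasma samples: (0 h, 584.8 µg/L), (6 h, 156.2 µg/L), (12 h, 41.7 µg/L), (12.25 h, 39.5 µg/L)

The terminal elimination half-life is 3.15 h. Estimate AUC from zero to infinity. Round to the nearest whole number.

Trapezoidal AUC_0→12.25:
  [0→6]: (584.8+156.2)/2 × 6 = 2223.0
  [6→12]: (156.2+41.7)/2 × 6 = 593.7
  [12→12.25]: (41.7+39.5)/2 × 0.25 = 10.15
  Sum = 2826.85 µg/L·h
k_e = ln2 / t½ = 0.693147 / 3.15 = 0.2200 h^-1
Extrapolated tail: C_last / k_e = 39.5 / 0.22 = 179.545
AUC_0→∞ = 2826.85 + 179.545 = 3006.395 µg/L·h

AUC = 3006 µg/L·h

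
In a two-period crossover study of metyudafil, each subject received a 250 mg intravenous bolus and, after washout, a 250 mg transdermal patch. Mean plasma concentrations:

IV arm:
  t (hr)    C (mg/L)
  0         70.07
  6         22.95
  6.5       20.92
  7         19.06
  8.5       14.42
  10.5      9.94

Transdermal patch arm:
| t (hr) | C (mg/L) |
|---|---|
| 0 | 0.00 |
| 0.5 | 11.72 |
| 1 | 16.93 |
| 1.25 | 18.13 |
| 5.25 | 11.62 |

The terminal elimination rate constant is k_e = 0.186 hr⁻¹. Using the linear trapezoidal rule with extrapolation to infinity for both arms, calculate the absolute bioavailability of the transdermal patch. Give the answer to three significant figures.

F = 0.339

Trapezoidal AUC_0→10.5 (IV):
  [0→6]: (70.07+22.95)/2 × 6 = 279.06
  [6→6.5]: (22.95+20.92)/2 × 0.5 = 10.9675
  [6.5→7]: (20.92+19.06)/2 × 0.5 = 9.995
  [7→8.5]: (19.06+14.42)/2 × 1.5 = 25.11
  [8.5→10.5]: (14.42+9.94)/2 × 2 = 24.36
  Sum = 349.4925 mg/L·hr
IV tail: 9.94/0.186 = 53.441; AUC_iv,0→∞ = 349.4925 + 53.441 = 402.9335 mg/L·hr
Trapezoidal AUC_0→5.25 (transdermal patch):
  [0→0.5]: (0.00+11.72)/2 × 0.5 = 2.93
  [0.5→1]: (11.72+16.93)/2 × 0.5 = 7.1625
  [1→1.25]: (16.93+18.13)/2 × 0.25 = 4.3825
  [1.25→5.25]: (18.13+11.62)/2 × 4 = 59.5
  Sum = 73.975 mg/L·hr
transdermal patch tail: 11.62/0.186 = 62.473; AUC_ev,0→∞ = 73.975 + 62.473 = 136.448 mg/L·hr
F = (AUC_ev/D_ev)/(AUC_iv/D_iv) = (136.448/250)/(402.9335/250) = 0.545792/1.611734 = 0.3386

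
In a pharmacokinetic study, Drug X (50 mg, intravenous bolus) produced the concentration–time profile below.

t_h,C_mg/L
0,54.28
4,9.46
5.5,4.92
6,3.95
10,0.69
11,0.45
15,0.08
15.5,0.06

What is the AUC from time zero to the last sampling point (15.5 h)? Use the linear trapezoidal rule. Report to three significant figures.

Trapezoidal AUC_0→15.5:
  [0→4]: (54.28+9.46)/2 × 4 = 127.48
  [4→5.5]: (9.46+4.92)/2 × 1.5 = 10.785
  [5.5→6]: (4.92+3.95)/2 × 0.5 = 2.2175
  [6→10]: (3.95+0.69)/2 × 4 = 9.28
  [10→11]: (0.69+0.45)/2 × 1 = 0.57
  [11→15]: (0.45+0.08)/2 × 4 = 1.06
  [15→15.5]: (0.08+0.06)/2 × 0.5 = 0.035
  Sum = 151.4275 mg/L·h

AUC = 151 mg/L·h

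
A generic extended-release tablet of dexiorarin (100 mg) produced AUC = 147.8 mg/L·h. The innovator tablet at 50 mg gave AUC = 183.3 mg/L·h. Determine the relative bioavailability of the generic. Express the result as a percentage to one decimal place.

F_rel = (AUC_test/D_test) / (AUC_ref/D_ref)
      = (147.8/100) / (183.3/50)
      = 1.478 / 3.666 = 0.4032 = 40.32%

F_rel = 40.3%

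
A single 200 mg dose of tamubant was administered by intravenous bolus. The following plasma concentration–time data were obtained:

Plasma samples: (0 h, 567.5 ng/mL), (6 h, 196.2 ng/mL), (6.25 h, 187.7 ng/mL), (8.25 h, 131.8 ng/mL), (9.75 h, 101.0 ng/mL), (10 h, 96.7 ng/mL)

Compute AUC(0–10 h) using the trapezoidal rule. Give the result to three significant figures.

AUC = 2860 ng/mL·h

Trapezoidal AUC_0→10:
  [0→6]: (567.5+196.2)/2 × 6 = 2291.1
  [6→6.25]: (196.2+187.7)/2 × 0.25 = 47.9875
  [6.25→8.25]: (187.7+131.8)/2 × 2 = 319.5
  [8.25→9.75]: (131.8+101.0)/2 × 1.5 = 174.6
  [9.75→10]: (101.0+96.7)/2 × 0.25 = 24.7125
  Sum = 2857.9 ng/mL·h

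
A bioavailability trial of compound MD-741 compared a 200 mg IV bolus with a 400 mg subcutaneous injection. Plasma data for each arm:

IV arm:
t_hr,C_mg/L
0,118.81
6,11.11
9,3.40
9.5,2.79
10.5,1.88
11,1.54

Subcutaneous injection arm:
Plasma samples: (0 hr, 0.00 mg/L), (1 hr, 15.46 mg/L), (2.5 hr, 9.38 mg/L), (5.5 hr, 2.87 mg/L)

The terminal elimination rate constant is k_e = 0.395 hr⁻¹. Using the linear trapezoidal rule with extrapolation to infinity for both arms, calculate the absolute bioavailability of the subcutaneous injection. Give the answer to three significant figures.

F = 0.0619

Trapezoidal AUC_0→11 (IV):
  [0→6]: (118.81+11.11)/2 × 6 = 389.76
  [6→9]: (11.11+3.40)/2 × 3 = 21.765
  [9→9.5]: (3.40+2.79)/2 × 0.5 = 1.5475
  [9.5→10.5]: (2.79+1.88)/2 × 1 = 2.335
  [10.5→11]: (1.88+1.54)/2 × 0.5 = 0.855
  Sum = 416.2625 mg/L·hr
IV tail: 1.54/0.395 = 3.899; AUC_iv,0→∞ = 416.2625 + 3.899 = 420.1615 mg/L·hr
Trapezoidal AUC_0→5.5 (subcutaneous injection):
  [0→1]: (0.00+15.46)/2 × 1 = 7.73
  [1→2.5]: (15.46+9.38)/2 × 1.5 = 18.63
  [2.5→5.5]: (9.38+2.87)/2 × 3 = 18.375
  Sum = 44.735 mg/L·hr
subcutaneous injection tail: 2.87/0.395 = 7.266; AUC_ev,0→∞ = 44.735 + 7.266 = 52.001 mg/L·hr
F = (AUC_ev/D_ev)/(AUC_iv/D_iv) = (52.001/400)/(420.1615/200) = 0.1300025/2.1008075 = 0.0619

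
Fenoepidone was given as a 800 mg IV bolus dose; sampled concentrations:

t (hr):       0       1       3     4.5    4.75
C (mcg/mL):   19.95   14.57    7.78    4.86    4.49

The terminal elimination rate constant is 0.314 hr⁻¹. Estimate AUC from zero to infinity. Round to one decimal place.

Trapezoidal AUC_0→4.75:
  [0→1]: (19.95+14.57)/2 × 1 = 17.26
  [1→3]: (14.57+7.78)/2 × 2 = 22.35
  [3→4.5]: (7.78+4.86)/2 × 1.5 = 9.48
  [4.5→4.75]: (4.86+4.49)/2 × 0.25 = 1.16875
  Sum = 50.25875 mcg/mL·hr
Extrapolated tail: C_last / k_e = 4.49 / 0.314 = 14.299
AUC_0→∞ = 50.25875 + 14.299 = 64.55775 mcg/mL·hr

AUC = 64.6 mcg/mL·hr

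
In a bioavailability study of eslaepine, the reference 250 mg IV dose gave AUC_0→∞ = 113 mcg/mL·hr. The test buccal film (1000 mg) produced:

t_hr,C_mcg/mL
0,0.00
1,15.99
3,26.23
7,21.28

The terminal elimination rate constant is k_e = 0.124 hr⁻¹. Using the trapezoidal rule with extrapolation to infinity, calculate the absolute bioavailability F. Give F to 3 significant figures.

Trapezoidal AUC_0→7 (buccal film):
  [0→1]: (0.00+15.99)/2 × 1 = 7.995
  [1→3]: (15.99+26.23)/2 × 2 = 42.22
  [3→7]: (26.23+21.28)/2 × 4 = 95.02
  Sum = 145.235 mcg/mL·hr
Tail: C_last/k_e = 21.28/0.124 = 171.613
AUC_0→∞ (buccal film) = 145.235 + 171.613 = 316.848 mcg/mL·hr
F = (AUC_ev/D_ev)/(AUC_iv/D_iv) = (316.848/1000)/(113/250) = 0.316848/0.452 = 0.7010

F = 0.701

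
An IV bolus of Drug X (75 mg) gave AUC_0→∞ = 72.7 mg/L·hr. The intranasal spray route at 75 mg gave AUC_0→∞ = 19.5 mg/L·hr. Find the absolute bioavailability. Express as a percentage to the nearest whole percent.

F = 27%

F = (AUC_ev / D_ev) / (AUC_iv / D_iv)
  = (19.5/75) / (72.7/75)
  = 0.26 / 0.969333 = 0.2682
  = 26.82%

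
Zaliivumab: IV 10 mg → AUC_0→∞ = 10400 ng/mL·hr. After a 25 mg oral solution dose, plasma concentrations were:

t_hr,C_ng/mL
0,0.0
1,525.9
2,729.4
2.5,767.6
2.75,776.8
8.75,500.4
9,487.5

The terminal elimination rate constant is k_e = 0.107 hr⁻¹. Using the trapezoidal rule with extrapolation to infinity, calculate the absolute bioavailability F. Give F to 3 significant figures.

Trapezoidal AUC_0→9 (oral solution):
  [0→1]: (0.0+525.9)/2 × 1 = 262.95
  [1→2]: (525.9+729.4)/2 × 1 = 627.65
  [2→2.5]: (729.4+767.6)/2 × 0.5 = 374.25
  [2.5→2.75]: (767.6+776.8)/2 × 0.25 = 193.05
  [2.75→8.75]: (776.8+500.4)/2 × 6 = 3831.6
  [8.75→9]: (500.4+487.5)/2 × 0.25 = 123.4875
  Sum = 5412.9875 ng/mL·hr
Tail: C_last/k_e = 487.5/0.107 = 4556.075
AUC_0→∞ (oral solution) = 5412.9875 + 4556.075 = 9969.0625 ng/mL·hr
F = (AUC_ev/D_ev)/(AUC_iv/D_iv) = (9969.0625/25)/(10400/10) = 398.7625/1040 = 0.3834

F = 0.383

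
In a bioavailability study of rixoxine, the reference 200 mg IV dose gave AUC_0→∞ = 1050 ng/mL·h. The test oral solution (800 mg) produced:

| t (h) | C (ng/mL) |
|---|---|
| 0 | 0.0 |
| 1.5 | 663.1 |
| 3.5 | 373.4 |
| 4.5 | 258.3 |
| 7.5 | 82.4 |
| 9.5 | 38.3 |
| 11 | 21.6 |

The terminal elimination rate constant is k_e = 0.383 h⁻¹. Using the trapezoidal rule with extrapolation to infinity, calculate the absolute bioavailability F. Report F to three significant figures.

Trapezoidal AUC_0→11 (oral solution):
  [0→1.5]: (0.0+663.1)/2 × 1.5 = 497.325
  [1.5→3.5]: (663.1+373.4)/2 × 2 = 1036.5
  [3.5→4.5]: (373.4+258.3)/2 × 1 = 315.85
  [4.5→7.5]: (258.3+82.4)/2 × 3 = 511.05
  [7.5→9.5]: (82.4+38.3)/2 × 2 = 120.7
  [9.5→11]: (38.3+21.6)/2 × 1.5 = 44.925
  Sum = 2526.35 ng/mL·h
Tail: C_last/k_e = 21.6/0.383 = 56.397
AUC_0→∞ (oral solution) = 2526.35 + 56.397 = 2582.747 ng/mL·h
F = (AUC_ev/D_ev)/(AUC_iv/D_iv) = (2582.747/800)/(1050/200) = 3.22843/5.25 = 0.6149

F = 0.615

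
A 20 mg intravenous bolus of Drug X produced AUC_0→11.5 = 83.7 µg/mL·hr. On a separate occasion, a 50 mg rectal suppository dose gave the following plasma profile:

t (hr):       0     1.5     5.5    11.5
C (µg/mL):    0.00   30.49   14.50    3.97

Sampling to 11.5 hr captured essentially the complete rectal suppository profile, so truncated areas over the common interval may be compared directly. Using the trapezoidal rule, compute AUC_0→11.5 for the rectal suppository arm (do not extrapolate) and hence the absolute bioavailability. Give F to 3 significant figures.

F = 0.804

Trapezoidal AUC_0→11.5 (rectal suppository):
  [0→1.5]: (0.00+30.49)/2 × 1.5 = 22.8675
  [1.5→5.5]: (30.49+14.50)/2 × 4 = 89.98
  [5.5→11.5]: (14.50+3.97)/2 × 6 = 55.41
  Sum = 168.2575 µg/mL·hr
F = (AUC_ev/D_ev)/(AUC_iv/D_iv) = (168.2575/50)/(83.7/20) = 3.36515/4.185 = 0.8041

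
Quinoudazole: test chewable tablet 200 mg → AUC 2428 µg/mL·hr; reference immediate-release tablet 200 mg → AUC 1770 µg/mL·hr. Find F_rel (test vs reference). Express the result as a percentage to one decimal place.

F_rel = 137.2%

F_rel = (AUC_test/D_test) / (AUC_ref/D_ref)
      = (2428/200) / (1770/200)
      = 12.14 / 8.85 = 1.3718 = 137.18%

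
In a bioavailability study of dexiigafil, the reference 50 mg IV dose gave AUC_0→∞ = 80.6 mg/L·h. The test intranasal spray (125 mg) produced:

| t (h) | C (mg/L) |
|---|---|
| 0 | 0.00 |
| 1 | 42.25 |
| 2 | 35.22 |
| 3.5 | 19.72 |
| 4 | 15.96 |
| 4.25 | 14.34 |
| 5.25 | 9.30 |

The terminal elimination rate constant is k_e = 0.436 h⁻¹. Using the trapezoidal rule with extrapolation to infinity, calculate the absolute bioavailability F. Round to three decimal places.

F = 0.729

Trapezoidal AUC_0→5.25 (intranasal spray):
  [0→1]: (0.00+42.25)/2 × 1 = 21.125
  [1→2]: (42.25+35.22)/2 × 1 = 38.735
  [2→3.5]: (35.22+19.72)/2 × 1.5 = 41.205
  [3.5→4]: (19.72+15.96)/2 × 0.5 = 8.92
  [4→4.25]: (15.96+14.34)/2 × 0.25 = 3.7875
  [4.25→5.25]: (14.34+9.30)/2 × 1 = 11.82
  Sum = 125.5925 mg/L·h
Tail: C_last/k_e = 9.30/0.436 = 21.330
AUC_0→∞ (intranasal spray) = 125.5925 + 21.330 = 146.9225 mg/L·h
F = (AUC_ev/D_ev)/(AUC_iv/D_iv) = (146.9225/125)/(80.6/50) = 1.17538/1.612 = 0.7291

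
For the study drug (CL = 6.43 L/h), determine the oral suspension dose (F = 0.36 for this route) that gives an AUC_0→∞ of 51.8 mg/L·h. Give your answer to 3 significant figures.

Dose = CL × AUC_0→∞ / F
     = 6.43 × 51.8 / 0.36 = 925.206 mg

Dose = 925 mg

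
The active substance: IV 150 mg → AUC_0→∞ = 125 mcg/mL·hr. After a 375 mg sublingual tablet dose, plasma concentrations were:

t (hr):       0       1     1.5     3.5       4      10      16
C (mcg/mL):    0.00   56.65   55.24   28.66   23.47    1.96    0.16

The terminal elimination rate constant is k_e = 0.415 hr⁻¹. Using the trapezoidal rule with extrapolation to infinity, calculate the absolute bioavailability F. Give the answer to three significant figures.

Trapezoidal AUC_0→16 (sublingual tablet):
  [0→1]: (0.00+56.65)/2 × 1 = 28.325
  [1→1.5]: (56.65+55.24)/2 × 0.5 = 27.9725
  [1.5→3.5]: (55.24+28.66)/2 × 2 = 83.9
  [3.5→4]: (28.66+23.47)/2 × 0.5 = 13.0325
  [4→10]: (23.47+1.96)/2 × 6 = 76.29
  [10→16]: (1.96+0.16)/2 × 6 = 6.36
  Sum = 235.88 mcg/mL·hr
Tail: C_last/k_e = 0.16/0.415 = 0.386
AUC_0→∞ (sublingual tablet) = 235.88 + 0.386 = 236.266 mcg/mL·hr
F = (AUC_ev/D_ev)/(AUC_iv/D_iv) = (236.266/375)/(125/150) = 0.630043/0.833333 = 0.7561

F = 0.756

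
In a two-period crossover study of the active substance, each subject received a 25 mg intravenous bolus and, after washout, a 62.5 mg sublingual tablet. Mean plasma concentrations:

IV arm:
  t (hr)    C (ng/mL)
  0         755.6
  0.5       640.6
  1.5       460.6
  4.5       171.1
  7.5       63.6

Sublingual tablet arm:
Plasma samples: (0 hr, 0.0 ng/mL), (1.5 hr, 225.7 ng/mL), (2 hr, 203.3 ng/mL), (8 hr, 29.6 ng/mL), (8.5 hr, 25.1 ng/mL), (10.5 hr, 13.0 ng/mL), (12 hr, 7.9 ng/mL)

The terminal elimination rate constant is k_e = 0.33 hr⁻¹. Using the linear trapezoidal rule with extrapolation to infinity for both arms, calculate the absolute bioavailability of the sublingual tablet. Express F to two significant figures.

F = 0.18

Trapezoidal AUC_0→7.5 (IV):
  [0→0.5]: (755.6+640.6)/2 × 0.5 = 349.05
  [0.5→1.5]: (640.6+460.6)/2 × 1 = 550.6
  [1.5→4.5]: (460.6+171.1)/2 × 3 = 947.55
  [4.5→7.5]: (171.1+63.6)/2 × 3 = 352.05
  Sum = 2199.25 ng/mL·hr
IV tail: 63.6/0.33 = 192.727; AUC_iv,0→∞ = 2199.25 + 192.727 = 2391.977 ng/mL·hr
Trapezoidal AUC_0→12 (sublingual tablet):
  [0→1.5]: (0.0+225.7)/2 × 1.5 = 169.275
  [1.5→2]: (225.7+203.3)/2 × 0.5 = 107.25
  [2→8]: (203.3+29.6)/2 × 6 = 698.7
  [8→8.5]: (29.6+25.1)/2 × 0.5 = 13.675
  [8.5→10.5]: (25.1+13.0)/2 × 2 = 38.1
  [10.5→12]: (13.0+7.9)/2 × 1.5 = 15.675
  Sum = 1042.675 ng/mL·hr
sublingual tablet tail: 7.9/0.33 = 23.939; AUC_ev,0→∞ = 1042.675 + 23.939 = 1066.614 ng/mL·hr
F = (AUC_ev/D_ev)/(AUC_iv/D_iv) = (1066.614/62.5)/(2391.977/25) = 17.065824/95.67908 = 0.1784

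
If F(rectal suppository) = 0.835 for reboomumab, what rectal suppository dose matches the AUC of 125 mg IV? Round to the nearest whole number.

For equal systemic exposure: F × D_ev = D_iv
D_ev = D_iv / F = 125 / 0.835 = 149.701 mg

D_rectal = 150 mg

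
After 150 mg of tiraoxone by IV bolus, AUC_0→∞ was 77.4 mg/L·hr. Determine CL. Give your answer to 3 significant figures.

CL = Dose_iv / AUC_0→∞
   = 150 / 77.4 = 1.93798 L/hr

CL = 1.94 L/hr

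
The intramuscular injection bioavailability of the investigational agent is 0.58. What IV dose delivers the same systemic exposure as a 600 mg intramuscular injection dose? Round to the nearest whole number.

D_iv = 348 mg

Systemic exposure from an extravascular dose = F × D_ev, so the equivalent IV dose is F × D_ev.
D_iv = F × D_ev = 0.58 × 600 = 348 mg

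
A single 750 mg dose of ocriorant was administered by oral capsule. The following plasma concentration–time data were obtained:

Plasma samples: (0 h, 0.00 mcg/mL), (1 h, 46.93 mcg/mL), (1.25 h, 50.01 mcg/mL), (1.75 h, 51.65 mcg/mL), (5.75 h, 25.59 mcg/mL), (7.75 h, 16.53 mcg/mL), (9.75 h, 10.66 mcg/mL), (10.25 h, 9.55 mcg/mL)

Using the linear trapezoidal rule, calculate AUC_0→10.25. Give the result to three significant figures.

Trapezoidal AUC_0→10.25:
  [0→1]: (0.00+46.93)/2 × 1 = 23.465
  [1→1.25]: (46.93+50.01)/2 × 0.25 = 12.1175
  [1.25→1.75]: (50.01+51.65)/2 × 0.5 = 25.415
  [1.75→5.75]: (51.65+25.59)/2 × 4 = 154.48
  [5.75→7.75]: (25.59+16.53)/2 × 2 = 42.12
  [7.75→9.75]: (16.53+10.66)/2 × 2 = 27.19
  [9.75→10.25]: (10.66+9.55)/2 × 0.5 = 5.0525
  Sum = 289.84 mcg/mL·h

AUC = 290 mcg/mL·h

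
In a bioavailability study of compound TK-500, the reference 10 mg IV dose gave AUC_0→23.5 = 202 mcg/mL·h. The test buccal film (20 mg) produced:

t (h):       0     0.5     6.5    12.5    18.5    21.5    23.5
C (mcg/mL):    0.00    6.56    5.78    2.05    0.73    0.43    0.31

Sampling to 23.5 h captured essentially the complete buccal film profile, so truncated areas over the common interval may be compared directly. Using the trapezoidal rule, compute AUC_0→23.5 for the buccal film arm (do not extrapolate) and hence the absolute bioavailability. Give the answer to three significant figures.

Trapezoidal AUC_0→23.5 (buccal film):
  [0→0.5]: (0.00+6.56)/2 × 0.5 = 1.64
  [0.5→6.5]: (6.56+5.78)/2 × 6 = 37.02
  [6.5→12.5]: (5.78+2.05)/2 × 6 = 23.49
  [12.5→18.5]: (2.05+0.73)/2 × 6 = 8.34
  [18.5→21.5]: (0.73+0.43)/2 × 3 = 1.74
  [21.5→23.5]: (0.43+0.31)/2 × 2 = 0.74
  Sum = 72.97 mcg/mL·h
F = (AUC_ev/D_ev)/(AUC_iv/D_iv) = (72.97/20)/(202/10) = 3.6485/20.2 = 0.1806

F = 0.181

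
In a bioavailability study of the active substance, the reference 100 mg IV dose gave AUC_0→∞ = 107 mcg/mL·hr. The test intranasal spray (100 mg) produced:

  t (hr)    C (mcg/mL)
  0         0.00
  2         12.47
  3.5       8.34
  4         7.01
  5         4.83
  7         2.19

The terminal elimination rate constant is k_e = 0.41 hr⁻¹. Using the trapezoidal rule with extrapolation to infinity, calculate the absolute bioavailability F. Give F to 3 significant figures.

F = 0.469

Trapezoidal AUC_0→7 (intranasal spray):
  [0→2]: (0.00+12.47)/2 × 2 = 12.47
  [2→3.5]: (12.47+8.34)/2 × 1.5 = 15.6075
  [3.5→4]: (8.34+7.01)/2 × 0.5 = 3.8375
  [4→5]: (7.01+4.83)/2 × 1 = 5.92
  [5→7]: (4.83+2.19)/2 × 2 = 7.02
  Sum = 44.855 mcg/mL·hr
Tail: C_last/k_e = 2.19/0.41 = 5.341
AUC_0→∞ (intranasal spray) = 44.855 + 5.341 = 50.196 mcg/mL·hr
F = (AUC_ev/D_ev)/(AUC_iv/D_iv) = (50.196/100)/(107/100) = 0.50196/1.07 = 0.4691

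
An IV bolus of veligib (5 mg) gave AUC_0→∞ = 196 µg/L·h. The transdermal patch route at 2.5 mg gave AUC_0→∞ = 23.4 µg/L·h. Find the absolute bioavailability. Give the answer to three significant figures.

F = (AUC_ev / D_ev) / (AUC_iv / D_iv)
  = (23.4/2.5) / (196/5)
  = 9.36 / 39.2 = 0.2388

F = 0.239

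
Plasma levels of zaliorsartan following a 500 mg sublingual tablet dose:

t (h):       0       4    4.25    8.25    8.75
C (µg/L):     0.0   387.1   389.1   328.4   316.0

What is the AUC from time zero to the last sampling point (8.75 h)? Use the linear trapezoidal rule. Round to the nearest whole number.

AUC = 2467 µg/L·h

Trapezoidal AUC_0→8.75:
  [0→4]: (0.0+387.1)/2 × 4 = 774.2
  [4→4.25]: (387.1+389.1)/2 × 0.25 = 97.025
  [4.25→8.25]: (389.1+328.4)/2 × 4 = 1435.0
  [8.25→8.75]: (328.4+316.0)/2 × 0.5 = 161.1
  Sum = 2467.325 µg/L·h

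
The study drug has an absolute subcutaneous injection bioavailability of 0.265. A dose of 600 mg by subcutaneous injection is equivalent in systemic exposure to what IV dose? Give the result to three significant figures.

D_iv = 159 mg

Systemic exposure from an extravascular dose = F × D_ev, so the equivalent IV dose is F × D_ev.
D_iv = F × D_ev = 0.265 × 600 = 159 mg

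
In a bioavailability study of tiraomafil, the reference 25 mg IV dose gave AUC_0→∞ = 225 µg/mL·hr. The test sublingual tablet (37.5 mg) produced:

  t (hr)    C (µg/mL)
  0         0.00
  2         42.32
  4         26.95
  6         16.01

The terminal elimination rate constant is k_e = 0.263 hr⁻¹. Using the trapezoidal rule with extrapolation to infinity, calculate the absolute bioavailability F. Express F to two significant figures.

Trapezoidal AUC_0→6 (sublingual tablet):
  [0→2]: (0.00+42.32)/2 × 2 = 42.32
  [2→4]: (42.32+26.95)/2 × 2 = 69.27
  [4→6]: (26.95+16.01)/2 × 2 = 42.96
  Sum = 154.55 µg/mL·hr
Tail: C_last/k_e = 16.01/0.263 = 60.875
AUC_0→∞ (sublingual tablet) = 154.55 + 60.875 = 215.425 µg/mL·hr
F = (AUC_ev/D_ev)/(AUC_iv/D_iv) = (215.425/37.5)/(225/25) = 5.74467/9 = 0.6383

F = 0.64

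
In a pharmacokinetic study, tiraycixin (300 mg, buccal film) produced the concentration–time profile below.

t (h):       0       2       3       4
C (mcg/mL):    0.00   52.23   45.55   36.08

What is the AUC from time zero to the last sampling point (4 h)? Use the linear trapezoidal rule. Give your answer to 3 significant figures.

AUC = 142 mcg/mL·h

Trapezoidal AUC_0→4:
  [0→2]: (0.00+52.23)/2 × 2 = 52.23
  [2→3]: (52.23+45.55)/2 × 1 = 48.89
  [3→4]: (45.55+36.08)/2 × 1 = 40.815
  Sum = 141.935 mcg/mL·h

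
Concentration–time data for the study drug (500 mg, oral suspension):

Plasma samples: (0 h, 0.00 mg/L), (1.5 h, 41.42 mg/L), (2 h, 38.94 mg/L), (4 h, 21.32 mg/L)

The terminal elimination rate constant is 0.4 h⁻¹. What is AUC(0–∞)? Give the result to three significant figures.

AUC = 165 mg/L·h

Trapezoidal AUC_0→4:
  [0→1.5]: (0.00+41.42)/2 × 1.5 = 31.065
  [1.5→2]: (41.42+38.94)/2 × 0.5 = 20.09
  [2→4]: (38.94+21.32)/2 × 2 = 60.26
  Sum = 111.415 mg/L·h
Extrapolated tail: C_last / k_e = 21.32 / 0.4 = 53.300
AUC_0→∞ = 111.415 + 53.300 = 164.715 mg/L·h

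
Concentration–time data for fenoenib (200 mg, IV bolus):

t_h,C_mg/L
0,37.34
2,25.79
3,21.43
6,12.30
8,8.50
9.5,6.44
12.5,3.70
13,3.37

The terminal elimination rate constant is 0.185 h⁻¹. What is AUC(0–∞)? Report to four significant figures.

Trapezoidal AUC_0→13:
  [0→2]: (37.34+25.79)/2 × 2 = 63.13
  [2→3]: (25.79+21.43)/2 × 1 = 23.61
  [3→6]: (21.43+12.30)/2 × 3 = 50.595
  [6→8]: (12.30+8.50)/2 × 2 = 20.8
  [8→9.5]: (8.50+6.44)/2 × 1.5 = 11.205
  [9.5→12.5]: (6.44+3.70)/2 × 3 = 15.21
  [12.5→13]: (3.70+3.37)/2 × 0.5 = 1.7675
  Sum = 186.3175 mg/L·h
Extrapolated tail: C_last / k_e = 3.37 / 0.185 = 18.216
AUC_0→∞ = 186.3175 + 18.216 = 204.5335 mg/L·h

AUC = 204.5 mg/L·h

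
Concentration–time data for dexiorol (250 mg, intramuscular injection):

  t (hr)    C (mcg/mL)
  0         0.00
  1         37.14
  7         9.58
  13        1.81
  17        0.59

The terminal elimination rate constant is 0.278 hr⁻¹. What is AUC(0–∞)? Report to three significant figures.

AUC = 200 mcg/mL·hr

Trapezoidal AUC_0→17:
  [0→1]: (0.00+37.14)/2 × 1 = 18.57
  [1→7]: (37.14+9.58)/2 × 6 = 140.16
  [7→13]: (9.58+1.81)/2 × 6 = 34.17
  [13→17]: (1.81+0.59)/2 × 4 = 4.8
  Sum = 197.7 mcg/mL·hr
Extrapolated tail: C_last / k_e = 0.59 / 0.278 = 2.122
AUC_0→∞ = 197.7 + 2.122 = 199.822 mcg/mL·hr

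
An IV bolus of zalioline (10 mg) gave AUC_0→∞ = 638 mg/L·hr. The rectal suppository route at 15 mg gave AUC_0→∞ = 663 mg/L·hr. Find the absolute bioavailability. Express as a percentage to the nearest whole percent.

F = 69%

F = (AUC_ev / D_ev) / (AUC_iv / D_iv)
  = (663/15) / (638/10)
  = 44.2 / 63.8 = 0.6928
  = 69.28%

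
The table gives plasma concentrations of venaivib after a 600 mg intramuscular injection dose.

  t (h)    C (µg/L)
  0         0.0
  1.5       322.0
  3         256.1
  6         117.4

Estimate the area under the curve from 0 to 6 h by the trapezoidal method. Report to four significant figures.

AUC = 1235 µg/L·h

Trapezoidal AUC_0→6:
  [0→1.5]: (0.0+322.0)/2 × 1.5 = 241.5
  [1.5→3]: (322.0+256.1)/2 × 1.5 = 433.575
  [3→6]: (256.1+117.4)/2 × 3 = 560.25
  Sum = 1235.325 µg/L·h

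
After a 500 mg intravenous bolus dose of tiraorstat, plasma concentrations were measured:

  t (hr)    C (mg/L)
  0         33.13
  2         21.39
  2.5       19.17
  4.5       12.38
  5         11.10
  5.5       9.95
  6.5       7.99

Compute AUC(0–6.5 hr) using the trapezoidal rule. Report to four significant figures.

Trapezoidal AUC_0→6.5:
  [0→2]: (33.13+21.39)/2 × 2 = 54.52
  [2→2.5]: (21.39+19.17)/2 × 0.5 = 10.14
  [2.5→4.5]: (19.17+12.38)/2 × 2 = 31.55
  [4.5→5]: (12.38+11.10)/2 × 0.5 = 5.87
  [5→5.5]: (11.10+9.95)/2 × 0.5 = 5.2625
  [5.5→6.5]: (9.95+7.99)/2 × 1 = 8.97
  Sum = 116.3125 mg/L·hr

AUC = 116.3 mg/L·hr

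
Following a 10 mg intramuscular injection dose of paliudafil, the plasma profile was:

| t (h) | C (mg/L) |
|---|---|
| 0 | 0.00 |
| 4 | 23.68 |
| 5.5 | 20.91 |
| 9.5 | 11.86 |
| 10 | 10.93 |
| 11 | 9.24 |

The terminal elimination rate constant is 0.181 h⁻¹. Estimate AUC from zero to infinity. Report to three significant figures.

Trapezoidal AUC_0→11:
  [0→4]: (0.00+23.68)/2 × 4 = 47.36
  [4→5.5]: (23.68+20.91)/2 × 1.5 = 33.4425
  [5.5→9.5]: (20.91+11.86)/2 × 4 = 65.54
  [9.5→10]: (11.86+10.93)/2 × 0.5 = 5.6975
  [10→11]: (10.93+9.24)/2 × 1 = 10.085
  Sum = 162.125 mg/L·h
Extrapolated tail: C_last / k_e = 9.24 / 0.181 = 51.050
AUC_0→∞ = 162.125 + 51.050 = 213.175 mg/L·h

AUC = 213 mg/L·h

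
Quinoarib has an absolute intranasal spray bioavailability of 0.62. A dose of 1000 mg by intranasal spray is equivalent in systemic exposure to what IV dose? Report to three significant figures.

Systemic exposure from an extravascular dose = F × D_ev, so the equivalent IV dose is F × D_ev.
D_iv = F × D_ev = 0.62 × 1000 = 620 mg

D_iv = 620 mg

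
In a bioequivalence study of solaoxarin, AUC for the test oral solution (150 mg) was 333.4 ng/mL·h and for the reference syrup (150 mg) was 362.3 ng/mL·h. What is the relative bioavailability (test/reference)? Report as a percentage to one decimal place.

F_rel = 92.0%

F_rel = (AUC_test/D_test) / (AUC_ref/D_ref)
      = (333.4/150) / (362.3/150)
      = 2.22267 / 2.41533 = 0.9202 = 92.02%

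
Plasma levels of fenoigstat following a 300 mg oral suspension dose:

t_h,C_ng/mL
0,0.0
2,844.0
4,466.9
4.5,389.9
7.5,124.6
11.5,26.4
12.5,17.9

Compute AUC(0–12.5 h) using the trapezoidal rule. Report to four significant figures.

Trapezoidal AUC_0→12.5:
  [0→2]: (0.0+844.0)/2 × 2 = 844.0
  [2→4]: (844.0+466.9)/2 × 2 = 1310.9
  [4→4.5]: (466.9+389.9)/2 × 0.5 = 214.2
  [4.5→7.5]: (389.9+124.6)/2 × 3 = 771.75
  [7.5→11.5]: (124.6+26.4)/2 × 4 = 302.0
  [11.5→12.5]: (26.4+17.9)/2 × 1 = 22.15
  Sum = 3465.0 ng/mL·h

AUC = 3465 ng/mL·h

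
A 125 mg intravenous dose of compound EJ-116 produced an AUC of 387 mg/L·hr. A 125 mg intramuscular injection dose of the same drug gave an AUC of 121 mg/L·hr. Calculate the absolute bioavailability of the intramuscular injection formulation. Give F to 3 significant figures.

F = (AUC_ev / D_ev) / (AUC_iv / D_iv)
  = (121/125) / (387/125)
  = 0.968 / 3.096 = 0.3127

F = 0.313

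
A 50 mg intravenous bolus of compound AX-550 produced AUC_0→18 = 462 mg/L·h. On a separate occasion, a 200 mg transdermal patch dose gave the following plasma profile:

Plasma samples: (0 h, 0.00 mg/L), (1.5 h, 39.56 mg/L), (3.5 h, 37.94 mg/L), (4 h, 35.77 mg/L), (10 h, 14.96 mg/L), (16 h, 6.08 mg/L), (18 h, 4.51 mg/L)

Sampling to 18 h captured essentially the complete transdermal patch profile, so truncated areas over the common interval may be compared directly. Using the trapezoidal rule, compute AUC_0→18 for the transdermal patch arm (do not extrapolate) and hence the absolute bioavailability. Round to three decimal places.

F = 0.190

Trapezoidal AUC_0→18 (transdermal patch):
  [0→1.5]: (0.00+39.56)/2 × 1.5 = 29.67
  [1.5→3.5]: (39.56+37.94)/2 × 2 = 77.5
  [3.5→4]: (37.94+35.77)/2 × 0.5 = 18.4275
  [4→10]: (35.77+14.96)/2 × 6 = 152.19
  [10→16]: (14.96+6.08)/2 × 6 = 63.12
  [16→18]: (6.08+4.51)/2 × 2 = 10.59
  Sum = 351.4975 mg/L·h
F = (AUC_ev/D_ev)/(AUC_iv/D_iv) = (351.4975/200)/(462/50) = 1.7574875/9.24 = 0.1902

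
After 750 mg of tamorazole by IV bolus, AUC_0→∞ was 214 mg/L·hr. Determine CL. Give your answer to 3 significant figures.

CL = 3.50 L/hr

CL = Dose_iv / AUC_0→∞
   = 750 / 214 = 3.50467 L/hr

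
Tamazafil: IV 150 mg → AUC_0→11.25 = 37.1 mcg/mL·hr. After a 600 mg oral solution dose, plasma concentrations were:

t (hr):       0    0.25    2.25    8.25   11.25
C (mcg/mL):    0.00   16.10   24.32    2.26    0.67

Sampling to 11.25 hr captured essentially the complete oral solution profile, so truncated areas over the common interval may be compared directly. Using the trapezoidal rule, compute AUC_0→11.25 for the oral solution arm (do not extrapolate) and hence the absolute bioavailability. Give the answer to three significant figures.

F = 0.853

Trapezoidal AUC_0→11.25 (oral solution):
  [0→0.25]: (0.00+16.10)/2 × 0.25 = 2.0125
  [0.25→2.25]: (16.10+24.32)/2 × 2 = 40.42
  [2.25→8.25]: (24.32+2.26)/2 × 6 = 79.74
  [8.25→11.25]: (2.26+0.67)/2 × 3 = 4.395
  Sum = 126.5675 mcg/mL·hr
F = (AUC_ev/D_ev)/(AUC_iv/D_iv) = (126.5675/600)/(37.1/150) = 0.210946/0.247333 = 0.8529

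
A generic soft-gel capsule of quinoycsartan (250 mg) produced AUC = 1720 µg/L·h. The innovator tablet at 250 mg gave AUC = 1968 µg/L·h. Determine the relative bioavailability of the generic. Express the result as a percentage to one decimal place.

F_rel = 87.4%

F_rel = (AUC_test/D_test) / (AUC_ref/D_ref)
      = (1720/250) / (1968/250)
      = 6.88 / 7.872 = 0.8740 = 87.40%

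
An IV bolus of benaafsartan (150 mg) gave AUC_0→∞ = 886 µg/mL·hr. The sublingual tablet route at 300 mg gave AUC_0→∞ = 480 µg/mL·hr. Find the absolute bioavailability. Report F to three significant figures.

F = (AUC_ev / D_ev) / (AUC_iv / D_iv)
  = (480/300) / (886/150)
  = 1.6 / 5.90667 = 0.2709

F = 0.271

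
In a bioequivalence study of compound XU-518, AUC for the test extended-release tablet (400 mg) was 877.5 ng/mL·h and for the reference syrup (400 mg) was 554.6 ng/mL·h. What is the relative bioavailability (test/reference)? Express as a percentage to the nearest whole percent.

F_rel = 158%

F_rel = (AUC_test/D_test) / (AUC_ref/D_ref)
      = (877.5/400) / (554.6/400)
      = 2.19375 / 1.3865 = 1.5822 = 158.22%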